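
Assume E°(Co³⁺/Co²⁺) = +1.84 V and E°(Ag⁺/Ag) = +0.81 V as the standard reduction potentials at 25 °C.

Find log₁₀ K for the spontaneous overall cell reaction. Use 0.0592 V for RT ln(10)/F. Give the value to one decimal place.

17.4

Cathode: Co³⁺/Co²⁺; anode: Ag⁺/Ag. E°cell = +1.03 V, n = 1.
log K = nE°cell / 0.0592 = (1)(+1.03) / 0.0592 = 17.4.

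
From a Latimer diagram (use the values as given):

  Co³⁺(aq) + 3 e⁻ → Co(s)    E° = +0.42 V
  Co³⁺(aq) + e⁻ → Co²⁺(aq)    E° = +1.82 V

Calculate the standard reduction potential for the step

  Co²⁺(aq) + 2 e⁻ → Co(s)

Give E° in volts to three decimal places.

Sequential free energies add, so n₃E°₃ = n₁E°₁ + n₂E°₂.
With n₃ = 3, and the known step contributing 1×(+1.82) V, the unknown satisfies 2·E° = 3×(+0.42) − 1×(+1.82) = -0.560.
E° = -0.560 / 2 = -0.280 V.

-0.280 V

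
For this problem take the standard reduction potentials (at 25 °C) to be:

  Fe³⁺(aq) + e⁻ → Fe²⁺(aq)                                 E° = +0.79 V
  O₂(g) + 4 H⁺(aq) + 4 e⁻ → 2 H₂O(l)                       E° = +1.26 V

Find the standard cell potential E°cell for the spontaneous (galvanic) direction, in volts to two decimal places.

The O₂/H₂O couple has the higher reduction potential, so it is the cathode; Fe³⁺/Fe²⁺ is oxidised at the anode.
E°cell = E°(cathode) − E°(anode) = (+1.26) − (+0.79) = +0.47 V.

+0.47 V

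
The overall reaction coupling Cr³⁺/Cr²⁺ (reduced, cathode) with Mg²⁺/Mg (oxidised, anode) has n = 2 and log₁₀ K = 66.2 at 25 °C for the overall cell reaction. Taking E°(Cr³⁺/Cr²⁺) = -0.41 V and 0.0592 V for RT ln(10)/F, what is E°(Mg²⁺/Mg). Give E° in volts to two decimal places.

-2.37 V

E°cell = (0.0592/n)·log K = (0.0592/2)(66.2) = +1.960 V.
Since Cr³⁺/Cr²⁺ is the cathode and Mg²⁺/Mg the anode, E°cell = E°(Cr³⁺/Cr²⁺) − E°(Mg²⁺/Mg).
So E°(Mg²⁺/Mg) = E°(Cr³⁺/Cr²⁺) − E°cell = (-0.41) − (+1.960) = -2.37 V.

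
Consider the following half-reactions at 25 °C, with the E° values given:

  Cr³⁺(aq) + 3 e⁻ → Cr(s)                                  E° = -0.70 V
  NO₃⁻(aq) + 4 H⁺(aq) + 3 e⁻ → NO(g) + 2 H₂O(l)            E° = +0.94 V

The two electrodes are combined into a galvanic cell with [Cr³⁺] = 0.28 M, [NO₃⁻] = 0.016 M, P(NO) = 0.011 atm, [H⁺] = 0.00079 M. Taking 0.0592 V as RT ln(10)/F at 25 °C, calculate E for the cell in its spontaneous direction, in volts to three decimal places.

NO₃⁻/NO is the cathode (higher E°), Cr³⁺/Cr the anode: E°cell = +0.94 − (-0.70) = +1.64 V, n = 3.
Overall: NO₃⁻(aq) + 4 H⁺(aq) + Cr(s) → NO(g) + 2 H₂O(l) + Cr³⁺(aq)
Q = P(NO)·[Cr³⁺] / ([NO₃⁻]·[H⁺]^4); log Q = 11.694.
E = E° − (0.0592/n) log Q = +1.64 − (0.0592/3)(11.694) = +1.409 V.

+1.409 V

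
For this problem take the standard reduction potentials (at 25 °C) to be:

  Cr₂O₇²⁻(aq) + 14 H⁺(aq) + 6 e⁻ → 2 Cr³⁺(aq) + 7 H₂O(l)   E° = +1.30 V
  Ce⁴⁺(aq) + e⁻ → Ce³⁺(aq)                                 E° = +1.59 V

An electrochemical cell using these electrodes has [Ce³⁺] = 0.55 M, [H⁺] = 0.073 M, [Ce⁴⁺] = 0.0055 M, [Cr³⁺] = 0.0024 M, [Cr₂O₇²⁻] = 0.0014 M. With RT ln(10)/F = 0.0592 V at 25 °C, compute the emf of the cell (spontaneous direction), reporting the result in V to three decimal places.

+0.305 V

Ce⁴⁺/Ce³⁺ is the cathode (higher E°), Cr₂O₇²⁻/Cr³⁺ the anode: E°cell = +1.59 − (+1.30) = +0.29 V, n = 6.
Overall: 6 Ce⁴⁺(aq) + 2 Cr³⁺(aq) + 7 H₂O(l) → 6 Ce³⁺(aq) + Cr₂O₇²⁻(aq) + 14 H⁺(aq)
Q = [Ce³⁺]^6·[Cr₂O₇²⁻]·[H⁺]^14 / ([Ce⁴⁺]^6·[Cr³⁺]^2); log Q = -1.528.
E = E° − (0.0592/n) log Q = +0.29 − (0.0592/6)(-1.528) = +0.305 V.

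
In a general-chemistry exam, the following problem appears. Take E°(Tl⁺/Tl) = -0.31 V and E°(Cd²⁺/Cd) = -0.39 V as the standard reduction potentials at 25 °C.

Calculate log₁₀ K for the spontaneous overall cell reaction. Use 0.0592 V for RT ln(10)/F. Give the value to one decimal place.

Cathode: Tl⁺/Tl; anode: Cd²⁺/Cd. E°cell = +0.08 V, n = 2.
log K = nE°cell / 0.0592 = (2)(+0.08) / 0.0592 = 2.7.

2.7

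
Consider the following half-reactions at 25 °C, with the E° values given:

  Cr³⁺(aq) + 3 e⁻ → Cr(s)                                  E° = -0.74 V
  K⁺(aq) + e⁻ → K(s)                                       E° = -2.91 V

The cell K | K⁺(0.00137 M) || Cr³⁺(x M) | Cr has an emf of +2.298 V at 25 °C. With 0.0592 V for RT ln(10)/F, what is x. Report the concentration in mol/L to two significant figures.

0.0079 M

Cr³⁺/Cr is the cathode, K⁺/K the anode: E°cell = +2.17 V, n = 3.
Overall reaction: Cr³⁺(aq) + 3 K(s) → Cr(s) + 3 K⁺(aq); Q = [K⁺]^3/[Cr³⁺]^1.
From E = E° − (0.0592/n) log Q: log Q = (E° − E)·n/0.0592 = (+2.17 − (+2.298))·3/0.0592 = -6.4865.
So 1·log[Cr³⁺] = 3·log(0.00137) − log Q = -8.5898 − (-6.4865) = -2.1033; [Cr³⁺] = 10^(-2.1033) ≈ 0.0079 M.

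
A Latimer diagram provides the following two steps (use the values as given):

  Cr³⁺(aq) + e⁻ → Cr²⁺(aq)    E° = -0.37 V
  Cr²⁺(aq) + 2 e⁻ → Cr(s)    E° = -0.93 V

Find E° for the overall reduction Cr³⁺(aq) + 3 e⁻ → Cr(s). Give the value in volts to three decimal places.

-0.743 V

Standard free energies of sequential steps add: ΔG°₃ = ΔG°₁ + ΔG°₂, so n₃E°₃ = n₁E°₁ + n₂E°₂.
E°₃ = (1×-0.37 + 2×-0.93) / 3 = (-2.230) / 3 = -0.743 V.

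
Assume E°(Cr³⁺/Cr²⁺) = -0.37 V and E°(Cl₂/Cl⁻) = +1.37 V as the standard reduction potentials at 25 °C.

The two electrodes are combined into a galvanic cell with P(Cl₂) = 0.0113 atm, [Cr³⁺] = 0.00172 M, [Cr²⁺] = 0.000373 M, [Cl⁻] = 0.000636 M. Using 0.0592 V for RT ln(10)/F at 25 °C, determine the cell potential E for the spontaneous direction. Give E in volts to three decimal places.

Cl₂/Cl⁻ is the cathode (higher E°), Cr³⁺/Cr²⁺ the anode: E°cell = +1.37 − (-0.37) = +1.74 V, n = 2.
Overall: Cl₂(g) + 2 Cr²⁺(aq) → 2 Cl⁻(aq) + 2 Cr³⁺(aq)
Q = [Cl⁻]^2·[Cr³⁺]^2 / (P(Cl₂)·[Cr²⁺]^2); log Q = -3.119.
E = E° − (0.0592/n) log Q = +1.74 − (0.0592/2)(-3.119) = +1.832 V.

+1.832 V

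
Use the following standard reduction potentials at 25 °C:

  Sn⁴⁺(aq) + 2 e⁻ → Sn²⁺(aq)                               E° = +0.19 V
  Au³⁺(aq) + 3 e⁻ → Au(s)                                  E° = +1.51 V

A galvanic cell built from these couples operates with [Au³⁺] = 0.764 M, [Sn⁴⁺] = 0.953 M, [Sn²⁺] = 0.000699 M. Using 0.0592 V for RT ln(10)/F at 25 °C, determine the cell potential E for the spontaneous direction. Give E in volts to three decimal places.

+1.225 V

Au³⁺/Au is the cathode (higher E°), Sn⁴⁺/Sn²⁺ the anode: E°cell = +1.51 − (+0.19) = +1.32 V, n = 6.
Overall: 2 Au³⁺(aq) + 3 Sn²⁺(aq) → 2 Au(s) + 3 Sn⁴⁺(aq)
Q = [Sn⁴⁺]^3 / ([Au³⁺]^2·[Sn²⁺]^3); log Q = 9.638.
E = E° − (0.0592/n) log Q = +1.32 − (0.0592/6)(9.638) = +1.225 V.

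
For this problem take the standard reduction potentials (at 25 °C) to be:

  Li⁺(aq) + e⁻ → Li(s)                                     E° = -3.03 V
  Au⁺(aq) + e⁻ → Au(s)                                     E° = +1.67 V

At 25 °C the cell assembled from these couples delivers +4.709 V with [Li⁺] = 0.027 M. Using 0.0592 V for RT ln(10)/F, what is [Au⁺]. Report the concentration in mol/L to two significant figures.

0.038 M

Au⁺/Au is the cathode, Li⁺/Li the anode: E°cell = +4.70 V, n = 1.
Overall reaction: Au⁺(aq) + Li(s) → Au(s) + Li⁺(aq); Q = [Li⁺]^1/[Au⁺]^1.
From E = E° − (0.0592/n) log Q: log Q = (E° − E)·n/0.0592 = (+4.70 − (+4.709))·1/0.0592 = -0.1520.
So 1·log[Au⁺] = 1·log(0.027) − log Q = -1.5686 − (-0.1520) = -1.4166; [Au⁺] = 10^(-1.4166) ≈ 0.038 M.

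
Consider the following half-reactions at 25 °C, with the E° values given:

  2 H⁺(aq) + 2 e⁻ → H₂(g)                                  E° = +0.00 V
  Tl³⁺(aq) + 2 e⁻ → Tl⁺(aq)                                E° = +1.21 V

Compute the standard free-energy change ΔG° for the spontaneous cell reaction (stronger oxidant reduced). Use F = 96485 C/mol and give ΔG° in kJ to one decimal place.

Tl³⁺/Tl⁺ (E° = +1.21 V) is the cathode; H⁺/H₂ (E° = +0.00 V) is the anode, so E°cell = +1.21 V.
Balancing electrons gives n = 2 (lcm of 2 and 2).
ΔG° = −nFE° = −(2)(96485)(+1.21) = -233,494 J = -233.5 kJ.

-233.5 kJ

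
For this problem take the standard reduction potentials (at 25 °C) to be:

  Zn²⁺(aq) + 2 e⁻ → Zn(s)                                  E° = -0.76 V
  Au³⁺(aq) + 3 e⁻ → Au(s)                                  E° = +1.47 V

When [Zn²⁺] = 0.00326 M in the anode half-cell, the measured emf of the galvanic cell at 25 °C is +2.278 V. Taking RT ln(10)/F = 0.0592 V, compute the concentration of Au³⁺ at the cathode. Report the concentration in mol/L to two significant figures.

Au³⁺/Au is the cathode, Zn²⁺/Zn the anode: E°cell = +2.23 V, n = 6.
Overall reaction: 2 Au³⁺(aq) + 3 Zn(s) → 2 Au(s) + 3 Zn²⁺(aq); Q = [Zn²⁺]^3/[Au³⁺]^2.
From E = E° − (0.0592/n) log Q: log Q = (E° − E)·n/0.0592 = (+2.23 − (+2.278))·6/0.0592 = -4.8649.
So 2·log[Au³⁺] = 3·log(0.00326) − log Q = -7.4603 − (-4.8649) = -2.5954; log[Au³⁺] = -2.5954 / 2 = -1.2977; [Au³⁺] = 10^(-1.2977) ≈ 0.050 M.

0.050 M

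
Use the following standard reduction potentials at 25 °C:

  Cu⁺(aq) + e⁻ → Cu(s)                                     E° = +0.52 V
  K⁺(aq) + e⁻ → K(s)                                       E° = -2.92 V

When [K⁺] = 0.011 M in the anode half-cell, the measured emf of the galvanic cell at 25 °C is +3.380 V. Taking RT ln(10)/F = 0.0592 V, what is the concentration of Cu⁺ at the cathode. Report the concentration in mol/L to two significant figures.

Cu⁺/Cu is the cathode, K⁺/K the anode: E°cell = +3.44 V, n = 1.
Overall reaction: Cu⁺(aq) + K(s) → Cu(s) + K⁺(aq); Q = [K⁺]^1/[Cu⁺]^1.
From E = E° − (0.0592/n) log Q: log Q = (E° − E)·n/0.0592 = (+3.44 − (+3.380))·1/0.0592 = 1.0135.
So 1·log[Cu⁺] = 1·log(0.011) − log Q = -1.9586 − (1.0135) = -2.9721; [Cu⁺] = 10^(-2.9721) ≈ 0.0011 M.

0.0011 M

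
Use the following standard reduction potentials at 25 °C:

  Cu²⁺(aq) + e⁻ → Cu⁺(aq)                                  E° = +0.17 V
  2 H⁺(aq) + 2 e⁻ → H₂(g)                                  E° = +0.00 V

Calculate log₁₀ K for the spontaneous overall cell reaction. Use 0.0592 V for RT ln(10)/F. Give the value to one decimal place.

Cathode: Cu²⁺/Cu⁺; anode: H⁺/H₂. E°cell = +0.17 V, n = 2.
log K = nE°cell / 0.0592 = (2)(+0.17) / 0.0592 = 5.7.

5.7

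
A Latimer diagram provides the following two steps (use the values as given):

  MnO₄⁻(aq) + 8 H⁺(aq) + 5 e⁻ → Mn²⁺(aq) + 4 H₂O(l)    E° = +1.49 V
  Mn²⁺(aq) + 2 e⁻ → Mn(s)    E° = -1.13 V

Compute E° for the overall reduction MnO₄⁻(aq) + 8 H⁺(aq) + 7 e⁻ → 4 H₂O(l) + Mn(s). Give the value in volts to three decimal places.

Adding the free-energy changes (−nFE°) of the two steps gives −n₃FE°₃ = −n₁FE°₁ − n₂FE°₂.
E°₃ = (5×+1.49 + 2×-1.13) / 7 = (+5.190) / 7 = +0.741 V.
E° values themselves are not directly additive — weighting by electron count is essential.

+0.741 V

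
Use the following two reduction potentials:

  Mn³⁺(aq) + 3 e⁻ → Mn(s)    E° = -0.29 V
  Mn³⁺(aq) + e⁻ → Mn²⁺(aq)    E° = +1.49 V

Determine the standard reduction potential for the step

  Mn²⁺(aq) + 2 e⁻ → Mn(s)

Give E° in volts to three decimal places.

Sequential free energies add, so n₃E°₃ = n₁E°₁ + n₂E°₂.
With n₃ = 3, and the known step contributing 1×(+1.49) V, the unknown satisfies 2·E° = 3×(-0.29) − 1×(+1.49) = -2.360.
E° = -2.360 / 2 = -1.180 V.

-1.180 V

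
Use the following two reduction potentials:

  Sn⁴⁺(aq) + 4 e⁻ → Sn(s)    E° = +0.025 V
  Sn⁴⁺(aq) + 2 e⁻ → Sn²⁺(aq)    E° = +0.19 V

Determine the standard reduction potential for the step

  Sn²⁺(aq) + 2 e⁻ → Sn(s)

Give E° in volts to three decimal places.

Sequential free energies add, so n₃E°₃ = n₁E°₁ + n₂E°₂.
With n₃ = 4, and the known step contributing 2×(+0.19) V, the unknown satisfies 2·E° = 4×(+0.025) − 2×(+0.19) = -0.280.
E° = -0.280 / 2 = -0.140 V.

-0.140 V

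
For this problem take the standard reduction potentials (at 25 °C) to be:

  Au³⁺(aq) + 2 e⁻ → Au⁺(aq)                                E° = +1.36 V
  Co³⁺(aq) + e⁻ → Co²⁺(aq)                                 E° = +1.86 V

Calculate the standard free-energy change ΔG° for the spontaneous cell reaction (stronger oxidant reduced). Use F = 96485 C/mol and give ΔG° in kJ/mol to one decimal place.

Co³⁺/Co²⁺ (E° = +1.86 V) is the cathode; Au³⁺/Au⁺ (E° = +1.36 V) is the anode, so E°cell = +0.50 V.
Balancing electrons gives n = 2 (lcm of 1 and 2).
ΔG° = −nFE° = −(2)(96485)(+0.50) = -96,485 J = -96.5 kJ/mol.

-96.5 kJ/mol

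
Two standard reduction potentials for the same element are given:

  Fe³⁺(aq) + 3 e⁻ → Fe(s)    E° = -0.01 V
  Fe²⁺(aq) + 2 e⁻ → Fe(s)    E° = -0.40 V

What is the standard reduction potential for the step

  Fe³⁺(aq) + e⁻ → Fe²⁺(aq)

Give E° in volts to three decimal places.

+0.770 V

Sequential free energies add, so n₃E°₃ = n₁E°₁ + n₂E°₂.
With n₃ = 3, and the known step contributing 2×(-0.40) V, the unknown satisfies 1·E° = 3×(-0.01) − 2×(-0.40) = +0.770.
E° = +0.770 / 1 = +0.770 V.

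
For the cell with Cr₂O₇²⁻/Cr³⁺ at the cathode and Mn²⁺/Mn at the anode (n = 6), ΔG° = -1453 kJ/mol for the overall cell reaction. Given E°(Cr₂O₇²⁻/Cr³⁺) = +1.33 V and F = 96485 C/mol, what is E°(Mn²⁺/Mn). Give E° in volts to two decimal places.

E°cell = −ΔG°/(nF) = −(-1453×10³)/((6)(96485)) = +2.510 V.
Since Cr₂O₇²⁻/Cr³⁺ is the cathode and Mn²⁺/Mn the anode, E°cell = E°(Cr₂O₇²⁻/Cr³⁺) − E°(Mn²⁺/Mn).
So E°(Mn²⁺/Mn) = E°(Cr₂O₇²⁻/Cr³⁺) − E°cell = (+1.33) − (+2.510) = -1.18 V.

-1.18 V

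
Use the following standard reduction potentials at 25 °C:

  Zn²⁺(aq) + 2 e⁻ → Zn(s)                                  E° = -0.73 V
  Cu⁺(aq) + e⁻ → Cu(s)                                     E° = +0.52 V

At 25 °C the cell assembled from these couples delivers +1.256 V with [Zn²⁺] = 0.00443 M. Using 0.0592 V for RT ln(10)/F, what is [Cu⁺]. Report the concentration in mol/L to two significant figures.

Cu⁺/Cu is the cathode, Zn²⁺/Zn the anode: E°cell = +1.25 V, n = 2.
Overall reaction: 2 Cu⁺(aq) + Zn(s) → 2 Cu(s) + Zn²⁺(aq); Q = [Zn²⁺]^1/[Cu⁺]^2.
From E = E° − (0.0592/n) log Q: log Q = (E° − E)·n/0.0592 = (+1.25 − (+1.256))·2/0.0592 = -0.2027.
So 2·log[Cu⁺] = 1·log(0.00443) − log Q = -2.3536 − (-0.2027) = -2.1509; log[Cu⁺] = -2.1509 / 2 = -1.0755; [Cu⁺] = 10^(-1.0755) ≈ 0.084 M.

0.084 M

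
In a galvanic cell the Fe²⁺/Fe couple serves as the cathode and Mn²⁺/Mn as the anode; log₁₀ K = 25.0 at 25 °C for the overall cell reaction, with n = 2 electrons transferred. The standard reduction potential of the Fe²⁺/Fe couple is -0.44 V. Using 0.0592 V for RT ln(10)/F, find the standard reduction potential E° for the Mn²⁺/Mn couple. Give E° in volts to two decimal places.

-1.18 V

E°cell = (0.0592/n)·log K = (0.0592/2)(25.0) = +0.740 V.
Since Fe²⁺/Fe is the cathode and Mn²⁺/Mn the anode, E°cell = E°(Fe²⁺/Fe) − E°(Mn²⁺/Mn).
So E°(Mn²⁺/Mn) = E°(Fe²⁺/Fe) − E°cell = (-0.44) − (+0.740) = -1.18 V.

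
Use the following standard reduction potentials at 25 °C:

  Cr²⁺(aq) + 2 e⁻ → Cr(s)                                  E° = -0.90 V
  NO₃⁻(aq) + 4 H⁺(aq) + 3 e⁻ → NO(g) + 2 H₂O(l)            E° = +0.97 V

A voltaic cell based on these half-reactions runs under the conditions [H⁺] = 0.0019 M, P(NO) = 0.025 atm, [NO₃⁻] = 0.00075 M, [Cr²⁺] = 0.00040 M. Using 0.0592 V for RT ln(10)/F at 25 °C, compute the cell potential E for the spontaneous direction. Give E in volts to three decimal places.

NO₃⁻/NO is the cathode (higher E°), Cr²⁺/Cr the anode: E°cell = +0.97 − (-0.90) = +1.87 V, n = 6.
Overall: 2 NO₃⁻(aq) + 8 H⁺(aq) + 3 Cr(s) → 2 NO(g) + 4 H₂O(l) + 3 Cr²⁺(aq)
Q = P(NO)^2·[Cr²⁺]^3 / ([NO₃⁻]^2·[H⁺]^8); log Q = 14.622.
E = E° − (0.0592/n) log Q = +1.87 − (0.0592/6)(14.622) = +1.726 V.

+1.726 V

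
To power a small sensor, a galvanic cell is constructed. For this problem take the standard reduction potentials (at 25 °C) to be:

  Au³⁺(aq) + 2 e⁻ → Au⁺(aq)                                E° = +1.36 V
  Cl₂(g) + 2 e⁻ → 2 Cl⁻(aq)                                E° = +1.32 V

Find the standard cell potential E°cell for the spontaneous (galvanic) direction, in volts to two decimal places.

+0.04 V

The Au³⁺/Au⁺ couple has the higher reduction potential, so it is the cathode; Cl₂/Cl⁻ is oxidised at the anode.
E°cell = E°(cathode) − E°(anode) = (+1.36) − (+1.32) = +0.04 V.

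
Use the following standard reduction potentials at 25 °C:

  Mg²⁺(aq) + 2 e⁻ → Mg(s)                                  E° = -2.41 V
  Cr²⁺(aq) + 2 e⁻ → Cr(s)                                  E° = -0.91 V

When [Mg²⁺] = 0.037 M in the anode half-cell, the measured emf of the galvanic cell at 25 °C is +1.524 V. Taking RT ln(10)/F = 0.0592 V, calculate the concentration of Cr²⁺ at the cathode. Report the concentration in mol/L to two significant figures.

Cr²⁺/Cr is the cathode, Mg²⁺/Mg the anode: E°cell = +1.50 V, n = 2.
Overall reaction: Cr²⁺(aq) + Mg(s) → Cr(s) + Mg²⁺(aq); Q = [Mg²⁺]^1/[Cr²⁺]^1.
From E = E° − (0.0592/n) log Q: log Q = (E° − E)·n/0.0592 = (+1.50 − (+1.524))·2/0.0592 = -0.8108.
So 1·log[Cr²⁺] = 1·log(0.037) − log Q = -1.4318 − (-0.8108) = -0.6210; [Cr²⁺] = 10^(-0.6210) ≈ 0.24 M.

0.24 M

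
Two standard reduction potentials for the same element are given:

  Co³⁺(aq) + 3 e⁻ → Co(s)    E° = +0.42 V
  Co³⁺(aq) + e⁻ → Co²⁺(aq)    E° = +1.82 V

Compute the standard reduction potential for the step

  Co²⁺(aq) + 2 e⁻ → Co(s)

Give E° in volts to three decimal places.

Sequential free energies add, so n₃E°₃ = n₁E°₁ + n₂E°₂.
With n₃ = 3, and the known step contributing 1×(+1.82) V, the unknown satisfies 2·E° = 3×(+0.42) − 1×(+1.82) = -0.560.
E° = -0.560 / 2 = -0.280 V.

-0.280 V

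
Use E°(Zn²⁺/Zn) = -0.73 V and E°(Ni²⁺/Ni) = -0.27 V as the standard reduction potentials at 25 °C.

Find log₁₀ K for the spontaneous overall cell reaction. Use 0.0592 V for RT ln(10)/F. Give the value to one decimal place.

Cathode: Ni²⁺/Ni; anode: Zn²⁺/Zn. E°cell = +0.46 V, n = 2.
log K = nE°cell / 0.0592 = (2)(+0.46) / 0.0592 = 15.5.

15.5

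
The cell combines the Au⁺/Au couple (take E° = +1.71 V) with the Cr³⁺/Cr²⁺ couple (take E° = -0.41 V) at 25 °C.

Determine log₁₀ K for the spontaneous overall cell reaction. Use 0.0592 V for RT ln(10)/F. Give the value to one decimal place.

35.8

Cathode: Au⁺/Au; anode: Cr³⁺/Cr²⁺. E°cell = +2.12 V, n = 1.
log K = nE°cell / 0.0592 = (1)(+2.12) / 0.0592 = 35.8.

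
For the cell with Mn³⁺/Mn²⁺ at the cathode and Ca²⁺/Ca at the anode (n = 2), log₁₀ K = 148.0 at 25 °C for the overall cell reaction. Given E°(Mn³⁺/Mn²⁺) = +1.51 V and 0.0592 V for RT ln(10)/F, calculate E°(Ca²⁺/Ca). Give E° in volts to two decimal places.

-2.87 V

E°cell = (0.0592/n)·log K = (0.0592/2)(148.0) = +4.381 V.
Since Mn³⁺/Mn²⁺ is the cathode and Ca²⁺/Ca the anode, E°cell = E°(Mn³⁺/Mn²⁺) − E°(Ca²⁺/Ca).
So E°(Ca²⁺/Ca) = E°(Mn³⁺/Mn²⁺) − E°cell = (+1.51) − (+4.381) = -2.87 V.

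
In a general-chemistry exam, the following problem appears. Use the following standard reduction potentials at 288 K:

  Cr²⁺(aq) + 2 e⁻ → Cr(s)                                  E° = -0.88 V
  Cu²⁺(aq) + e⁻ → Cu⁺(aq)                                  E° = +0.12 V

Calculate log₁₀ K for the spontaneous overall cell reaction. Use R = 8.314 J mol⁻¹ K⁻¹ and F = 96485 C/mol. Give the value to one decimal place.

35.0

Cathode: Cu²⁺/Cu⁺; anode: Cr²⁺/Cr. E°cell = (+0.12) − (-0.88) = +1.00 V, with n = 2.
ΔG° = −nFE° = −RT ln K, so ln K = nFE°/(RT) = (2)(96485)(+1.00) / ((8.314)(288)) = 80.591.
log₁₀ K = 80.591 / ln 10 = 35.0.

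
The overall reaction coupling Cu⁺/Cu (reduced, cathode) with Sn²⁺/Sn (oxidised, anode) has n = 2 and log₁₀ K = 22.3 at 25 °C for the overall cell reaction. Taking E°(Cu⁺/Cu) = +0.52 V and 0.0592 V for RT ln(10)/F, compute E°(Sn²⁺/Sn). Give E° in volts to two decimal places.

-0.14 V

E°cell = (0.0592/n)·log K = (0.0592/2)(22.3) = +0.660 V.
Since Cu⁺/Cu is the cathode and Sn²⁺/Sn the anode, E°cell = E°(Cu⁺/Cu) − E°(Sn²⁺/Sn).
So E°(Sn²⁺/Sn) = E°(Cu⁺/Cu) − E°cell = (+0.52) − (+0.660) = -0.14 V.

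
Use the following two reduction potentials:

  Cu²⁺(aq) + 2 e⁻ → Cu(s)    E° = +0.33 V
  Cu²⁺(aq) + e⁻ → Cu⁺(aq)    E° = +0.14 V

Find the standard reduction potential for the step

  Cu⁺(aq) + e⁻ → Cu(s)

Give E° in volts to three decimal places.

+0.520 V

Sequential free energies add, so n₃E°₃ = n₁E°₁ + n₂E°₂.
With n₃ = 2, and the known step contributing 1×(+0.14) V, the unknown satisfies 1·E° = 2×(+0.33) − 1×(+0.14) = +0.520.
E° = +0.520 / 1 = +0.520 V.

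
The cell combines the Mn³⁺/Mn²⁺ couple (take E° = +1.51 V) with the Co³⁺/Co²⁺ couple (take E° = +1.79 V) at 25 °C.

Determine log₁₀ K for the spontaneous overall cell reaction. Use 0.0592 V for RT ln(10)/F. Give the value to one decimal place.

Cathode: Co³⁺/Co²⁺; anode: Mn³⁺/Mn²⁺. E°cell = +0.28 V, n = 1.
log K = nE°cell / 0.0592 = (1)(+0.28) / 0.0592 = 4.7.

4.7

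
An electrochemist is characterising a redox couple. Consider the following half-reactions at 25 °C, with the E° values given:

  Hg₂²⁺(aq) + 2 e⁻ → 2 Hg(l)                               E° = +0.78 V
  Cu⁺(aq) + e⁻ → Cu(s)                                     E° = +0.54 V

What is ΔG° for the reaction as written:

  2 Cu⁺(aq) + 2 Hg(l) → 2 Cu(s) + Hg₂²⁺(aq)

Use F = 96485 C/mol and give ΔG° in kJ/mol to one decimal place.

+46.3 kJ/mol

As written, Cu⁺/Cu is reduced (cathode) and Hg₂²⁺/Hg is oxidised (anode), so E°cell = (+0.54) − (+0.78) = -0.24 V.
Balancing electrons gives n = 2.
ΔG° = −nFE° = −(2)(96485)(-0.24) = 46,313 J = +46.3 kJ/mol.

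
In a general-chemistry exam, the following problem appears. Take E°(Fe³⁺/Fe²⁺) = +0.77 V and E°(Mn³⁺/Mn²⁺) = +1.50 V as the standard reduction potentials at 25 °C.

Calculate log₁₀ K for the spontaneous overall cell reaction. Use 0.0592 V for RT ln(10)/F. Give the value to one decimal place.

Cathode: Mn³⁺/Mn²⁺; anode: Fe³⁺/Fe²⁺. E°cell = +0.73 V, n = 1.
log K = nE°cell / 0.0592 = (1)(+0.73) / 0.0592 = 12.3.

12.3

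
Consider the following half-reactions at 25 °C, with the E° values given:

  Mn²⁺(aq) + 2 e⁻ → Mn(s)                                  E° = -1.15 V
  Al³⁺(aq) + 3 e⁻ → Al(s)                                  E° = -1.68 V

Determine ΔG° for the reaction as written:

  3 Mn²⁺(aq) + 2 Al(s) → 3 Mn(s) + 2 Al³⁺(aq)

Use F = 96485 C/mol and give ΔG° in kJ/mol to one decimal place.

-306.8 kJ/mol

As written, Mn²⁺/Mn is reduced (cathode) and Al³⁺/Al is oxidised (anode), so E°cell = (-1.15) − (-1.68) = +0.53 V.
Balancing electrons gives n = 6.
ΔG° = −nFE° = −(6)(96485)(+0.53) = -306,822 J = -306.8 kJ/mol.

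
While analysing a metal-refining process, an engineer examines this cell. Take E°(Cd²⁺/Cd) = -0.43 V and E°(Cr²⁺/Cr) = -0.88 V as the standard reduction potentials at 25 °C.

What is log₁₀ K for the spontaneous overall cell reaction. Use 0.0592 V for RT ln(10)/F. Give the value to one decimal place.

Cathode: Cd²⁺/Cd; anode: Cr²⁺/Cr. E°cell = +0.45 V, n = 2.
log K = nE°cell / 0.0592 = (2)(+0.45) / 0.0592 = 15.2.

15.2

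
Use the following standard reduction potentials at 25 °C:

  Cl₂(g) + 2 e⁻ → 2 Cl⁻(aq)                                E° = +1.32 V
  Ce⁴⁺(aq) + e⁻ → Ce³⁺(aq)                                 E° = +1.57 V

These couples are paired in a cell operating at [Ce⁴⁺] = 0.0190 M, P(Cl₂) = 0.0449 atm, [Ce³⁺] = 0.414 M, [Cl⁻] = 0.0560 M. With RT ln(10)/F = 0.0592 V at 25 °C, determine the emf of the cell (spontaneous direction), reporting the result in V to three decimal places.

Ce⁴⁺/Ce³⁺ is the cathode (higher E°), Cl₂/Cl⁻ the anode: E°cell = +1.57 − (+1.32) = +0.25 V, n = 2.
Overall: 2 Ce⁴⁺(aq) + 2 Cl⁻(aq) → 2 Ce³⁺(aq) + Cl₂(g)
Q = [Ce³⁺]^2·P(Cl₂) / ([Ce⁴⁺]^2·[Cl⁻]^2); log Q = 3.832.
E = E° − (0.0592/n) log Q = +0.25 − (0.0592/2)(3.832) = +0.137 V.

+0.137 V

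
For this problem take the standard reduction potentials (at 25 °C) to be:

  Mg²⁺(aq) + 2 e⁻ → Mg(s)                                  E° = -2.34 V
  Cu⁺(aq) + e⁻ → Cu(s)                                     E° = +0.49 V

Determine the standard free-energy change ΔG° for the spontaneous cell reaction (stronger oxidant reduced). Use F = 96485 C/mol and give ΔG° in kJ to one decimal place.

Cu⁺/Cu (E° = +0.49 V) is the cathode; Mg²⁺/Mg (E° = -2.34 V) is the anode, so E°cell = +2.83 V.
Balancing electrons gives n = 2 (lcm of 1 and 2).
ΔG° = −nFE° = −(2)(96485)(+2.83) = -546,105 J = -546.1 kJ.

-546.1 kJ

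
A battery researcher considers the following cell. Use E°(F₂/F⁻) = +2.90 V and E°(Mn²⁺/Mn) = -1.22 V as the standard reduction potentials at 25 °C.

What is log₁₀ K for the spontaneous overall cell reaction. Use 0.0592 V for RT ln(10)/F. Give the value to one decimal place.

139.2

Cathode: F₂/F⁻; anode: Mn²⁺/Mn. E°cell = +4.12 V, n = 2.
log K = nE°cell / 0.0592 = (2)(+4.12) / 0.0592 = 139.2.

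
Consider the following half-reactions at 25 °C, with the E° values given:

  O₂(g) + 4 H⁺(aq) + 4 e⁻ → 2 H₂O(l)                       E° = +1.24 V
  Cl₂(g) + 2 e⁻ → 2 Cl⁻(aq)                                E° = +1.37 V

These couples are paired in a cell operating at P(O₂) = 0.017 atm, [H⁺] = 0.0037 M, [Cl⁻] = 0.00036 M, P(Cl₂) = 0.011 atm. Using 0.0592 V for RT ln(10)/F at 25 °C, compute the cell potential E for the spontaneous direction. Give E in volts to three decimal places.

Cl₂/Cl⁻ is the cathode (higher E°), O₂/H₂O the anode: E°cell = +1.37 − (+1.24) = +0.13 V, n = 4.
Overall: 2 Cl₂(g) + 2 H₂O(l) → 4 Cl⁻(aq) + O₂(g) + 4 H⁺(aq)
Q = [Cl⁻]^4·P(O₂)·[H⁺]^4 / (P(Cl₂)^2); log Q = -21.354.
E = E° − (0.0592/n) log Q = +0.13 − (0.0592/4)(-21.354) = +0.446 V.

+0.446 V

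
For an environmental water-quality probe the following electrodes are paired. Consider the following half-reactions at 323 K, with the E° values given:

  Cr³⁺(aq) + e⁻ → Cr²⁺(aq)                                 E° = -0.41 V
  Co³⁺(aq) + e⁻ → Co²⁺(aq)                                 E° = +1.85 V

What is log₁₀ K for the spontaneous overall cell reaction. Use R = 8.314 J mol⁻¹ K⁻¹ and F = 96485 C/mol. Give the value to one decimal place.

35.3

Cathode: Co³⁺/Co²⁺; anode: Cr³⁺/Cr²⁺. E°cell = (+1.85) − (-0.41) = +2.26 V, with n = 1.
ΔG° = −nFE° = −RT ln K, so ln K = nFE°/(RT) = (1)(96485)(+2.26) / ((8.314)(323)) = 81.200.
log₁₀ K = 81.200 / ln 10 = 35.3.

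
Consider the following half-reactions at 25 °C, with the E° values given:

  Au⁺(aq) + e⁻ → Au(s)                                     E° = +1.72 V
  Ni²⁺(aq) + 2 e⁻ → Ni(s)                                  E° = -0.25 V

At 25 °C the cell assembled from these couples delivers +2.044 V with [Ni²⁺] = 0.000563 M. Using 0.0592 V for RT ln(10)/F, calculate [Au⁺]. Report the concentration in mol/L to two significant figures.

Au⁺/Au is the cathode, Ni²⁺/Ni the anode: E°cell = +1.97 V, n = 2.
Overall reaction: 2 Au⁺(aq) + Ni(s) → 2 Au(s) + Ni²⁺(aq); Q = [Ni²⁺]^1/[Au⁺]^2.
From E = E° − (0.0592/n) log Q: log Q = (E° − E)·n/0.0592 = (+1.97 − (+2.044))·2/0.0592 = -2.5000.
So 2·log[Au⁺] = 1·log(0.000563) − log Q = -3.2495 − (-2.5000) = -0.7495; log[Au⁺] = -0.7495 / 2 = -0.3748; [Au⁺] = 10^(-0.3748) ≈ 0.42 M.

0.42 M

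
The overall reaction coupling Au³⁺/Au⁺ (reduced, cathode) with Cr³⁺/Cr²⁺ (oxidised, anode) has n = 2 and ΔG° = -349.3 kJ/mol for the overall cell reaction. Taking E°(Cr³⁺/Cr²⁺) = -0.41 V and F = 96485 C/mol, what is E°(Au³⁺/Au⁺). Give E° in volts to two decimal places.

+1.40 V

E°cell = −ΔG°/(nF) = −(-349.3×10³)/((2)(96485)) = +1.810 V.
Since Au³⁺/Au⁺ is the cathode and Cr³⁺/Cr²⁺ the anode, E°cell = E°(Au³⁺/Au⁺) − E°(Cr³⁺/Cr²⁺).
So E°(Au³⁺/Au⁺) = E°cell + E°(Cr³⁺/Cr²⁺) = +1.810 + (-0.41) = +1.40 V.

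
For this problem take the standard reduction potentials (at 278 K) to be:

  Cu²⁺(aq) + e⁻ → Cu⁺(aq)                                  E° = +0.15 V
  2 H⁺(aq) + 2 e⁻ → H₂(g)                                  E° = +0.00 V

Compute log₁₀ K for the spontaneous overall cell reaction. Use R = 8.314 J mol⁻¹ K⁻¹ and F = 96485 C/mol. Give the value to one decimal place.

5.4

Cathode: Cu²⁺/Cu⁺; anode: H⁺/H₂. E°cell = (+0.15) − (+0.00) = +0.15 V, with n = 2.
ΔG° = −nFE° = −RT ln K, so ln K = nFE°/(RT) = (2)(96485)(+0.15) / ((8.314)(278)) = 12.524.
log₁₀ K = 12.524 / ln 10 = 5.4.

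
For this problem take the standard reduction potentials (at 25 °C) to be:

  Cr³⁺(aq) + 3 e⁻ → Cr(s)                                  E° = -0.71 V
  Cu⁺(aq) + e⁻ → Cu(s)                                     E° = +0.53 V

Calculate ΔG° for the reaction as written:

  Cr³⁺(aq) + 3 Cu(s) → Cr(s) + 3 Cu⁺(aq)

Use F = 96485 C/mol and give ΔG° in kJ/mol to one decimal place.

As written, Cr³⁺/Cr is reduced (cathode) and Cu⁺/Cu is oxidised (anode), so E°cell = (-0.71) − (+0.53) = -1.24 V.
Balancing electrons gives n = 3.
ΔG° = −nFE° = −(3)(96485)(-1.24) = 358,924 J = +358.9 kJ/mol.

+358.9 kJ/mol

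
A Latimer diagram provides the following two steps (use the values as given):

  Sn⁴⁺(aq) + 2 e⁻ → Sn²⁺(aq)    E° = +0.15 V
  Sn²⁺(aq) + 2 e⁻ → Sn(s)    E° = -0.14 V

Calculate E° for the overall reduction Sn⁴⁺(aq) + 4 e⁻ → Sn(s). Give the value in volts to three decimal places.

Adding the free-energy changes (−nFE°) of the two steps gives −n₃FE°₃ = −n₁FE°₁ − n₂FE°₂.
E°₃ = (2×+0.15 + 2×-0.14) / 4 = (+0.020) / 4 = +0.005 V.

+0.005 V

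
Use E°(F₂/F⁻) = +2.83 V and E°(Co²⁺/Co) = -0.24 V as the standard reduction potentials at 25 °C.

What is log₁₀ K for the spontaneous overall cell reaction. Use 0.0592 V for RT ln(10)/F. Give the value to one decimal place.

103.7

Cathode: F₂/F⁻; anode: Co²⁺/Co. E°cell = +3.07 V, n = 2.
log K = nE°cell / 0.0592 = (2)(+3.07) / 0.0592 = 103.7.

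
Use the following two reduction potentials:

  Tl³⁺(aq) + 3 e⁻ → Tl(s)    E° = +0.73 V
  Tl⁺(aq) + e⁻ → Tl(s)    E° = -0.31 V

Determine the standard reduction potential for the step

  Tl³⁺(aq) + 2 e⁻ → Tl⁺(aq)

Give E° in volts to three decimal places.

+1.250 V

Sequential free energies add, so n₃E°₃ = n₁E°₁ + n₂E°₂.
With n₃ = 3, and the known step contributing 1×(-0.31) V, the unknown satisfies 2·E° = 3×(+0.73) − 1×(-0.31) = +2.500.
E° = +2.500 / 2 = +1.250 V.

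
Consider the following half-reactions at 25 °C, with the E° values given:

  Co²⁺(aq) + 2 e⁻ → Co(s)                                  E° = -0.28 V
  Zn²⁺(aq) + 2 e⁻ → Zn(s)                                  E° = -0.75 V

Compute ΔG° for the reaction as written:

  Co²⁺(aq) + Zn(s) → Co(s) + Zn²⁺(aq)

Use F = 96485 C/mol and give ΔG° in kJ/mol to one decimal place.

-90.7 kJ/mol

As written, Co²⁺/Co is reduced (cathode) and Zn²⁺/Zn is oxidised (anode), so E°cell = (-0.28) − (-0.75) = +0.47 V.
Balancing electrons gives n = 2.
ΔG° = −nFE° = −(2)(96485)(+0.47) = -90,696 J = -90.7 kJ/mol.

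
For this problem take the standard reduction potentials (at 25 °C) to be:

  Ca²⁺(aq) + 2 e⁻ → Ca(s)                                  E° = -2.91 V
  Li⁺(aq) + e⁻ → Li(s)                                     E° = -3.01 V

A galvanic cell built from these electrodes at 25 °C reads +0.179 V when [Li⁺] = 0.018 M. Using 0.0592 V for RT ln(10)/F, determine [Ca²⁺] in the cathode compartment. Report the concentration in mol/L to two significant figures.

Ca²⁺/Ca is the cathode, Li⁺/Li the anode: E°cell = +0.10 V, n = 2.
Overall reaction: Ca²⁺(aq) + 2 Li(s) → Ca(s) + 2 Li⁺(aq); Q = [Li⁺]^2/[Ca²⁺]^1.
From E = E° − (0.0592/n) log Q: log Q = (E° − E)·n/0.0592 = (+0.10 − (+0.179))·2/0.0592 = -2.6689.
So 1·log[Ca²⁺] = 2·log(0.018) − log Q = -3.4895 − (-2.6689) = -0.8206; [Ca²⁺] = 10^(-0.8206) ≈ 0.15 M.

0.15 M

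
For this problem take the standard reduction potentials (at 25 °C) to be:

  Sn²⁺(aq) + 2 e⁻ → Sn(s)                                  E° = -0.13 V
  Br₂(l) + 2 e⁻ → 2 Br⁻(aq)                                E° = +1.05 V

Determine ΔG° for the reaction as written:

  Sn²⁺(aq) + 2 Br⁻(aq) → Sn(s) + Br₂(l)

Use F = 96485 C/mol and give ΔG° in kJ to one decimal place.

+227.7 kJ

As written, Sn²⁺/Sn is reduced (cathode) and Br₂/Br⁻ is oxidised (anode), so E°cell = (-0.13) − (+1.05) = -1.18 V.
Balancing electrons gives n = 2.
ΔG° = −nFE° = −(2)(96485)(-1.18) = 227,705 J = +227.7 kJ.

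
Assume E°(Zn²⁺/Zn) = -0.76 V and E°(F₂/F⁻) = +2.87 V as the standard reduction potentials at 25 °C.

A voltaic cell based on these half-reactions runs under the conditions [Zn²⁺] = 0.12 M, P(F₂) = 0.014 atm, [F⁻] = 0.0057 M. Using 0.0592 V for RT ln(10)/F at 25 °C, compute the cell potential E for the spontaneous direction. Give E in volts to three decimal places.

F₂/F⁻ is the cathode (higher E°), Zn²⁺/Zn the anode: E°cell = +2.87 − (-0.76) = +3.63 V, n = 2.
Overall: F₂(g) + Zn(s) → 2 F⁻(aq) + Zn²⁺(aq)
Q = [F⁻]^2·[Zn²⁺] / (P(F₂)); log Q = -3.555.
E = E° − (0.0592/n) log Q = +3.63 − (0.0592/2)(-3.555) = +3.735 V.

+3.735 V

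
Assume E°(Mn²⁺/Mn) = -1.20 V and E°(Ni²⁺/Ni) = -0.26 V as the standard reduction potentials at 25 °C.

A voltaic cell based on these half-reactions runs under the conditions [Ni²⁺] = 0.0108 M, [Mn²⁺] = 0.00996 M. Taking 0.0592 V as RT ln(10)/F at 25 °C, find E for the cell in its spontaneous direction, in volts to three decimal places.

+0.941 V

Ni²⁺/Ni is the cathode (higher E°), Mn²⁺/Mn the anode: E°cell = -0.26 − (-1.20) = +0.94 V, n = 2.
Overall: Ni²⁺(aq) + Mn(s) → Ni(s) + Mn²⁺(aq)
Q = [Mn²⁺] / ([Ni²⁺]); log Q = -0.035.
E = E° − (0.0592/n) log Q = +0.94 − (0.0592/2)(-0.035) = +0.941 V.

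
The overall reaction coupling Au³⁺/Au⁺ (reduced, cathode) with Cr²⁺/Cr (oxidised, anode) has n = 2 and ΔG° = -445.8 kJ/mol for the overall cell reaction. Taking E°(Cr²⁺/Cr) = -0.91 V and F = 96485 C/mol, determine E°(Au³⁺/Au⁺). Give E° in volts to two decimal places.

E°cell = −ΔG°/(nF) = −(-445.8×10³)/((2)(96485)) = +2.310 V.
Since Au³⁺/Au⁺ is the cathode and Cr²⁺/Cr the anode, E°cell = E°(Au³⁺/Au⁺) − E°(Cr²⁺/Cr).
So E°(Au³⁺/Au⁺) = E°cell + E°(Cr²⁺/Cr) = +2.310 + (-0.91) = +1.40 V.

+1.40 V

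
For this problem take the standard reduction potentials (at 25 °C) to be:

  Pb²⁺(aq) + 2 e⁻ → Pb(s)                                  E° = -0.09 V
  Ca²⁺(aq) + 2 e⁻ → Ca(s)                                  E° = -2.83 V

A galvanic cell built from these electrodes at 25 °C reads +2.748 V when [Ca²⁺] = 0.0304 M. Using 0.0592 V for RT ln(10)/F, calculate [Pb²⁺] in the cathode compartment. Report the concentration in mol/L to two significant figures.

0.057 M

Pb²⁺/Pb is the cathode, Ca²⁺/Ca the anode: E°cell = +2.74 V, n = 2.
Overall reaction: Pb²⁺(aq) + Ca(s) → Pb(s) + Ca²⁺(aq); Q = [Ca²⁺]^1/[Pb²⁺]^1.
From E = E° − (0.0592/n) log Q: log Q = (E° − E)·n/0.0592 = (+2.74 − (+2.748))·2/0.0592 = -0.2703.
So 1·log[Pb²⁺] = 1·log(0.0304) − log Q = -1.5171 − (-0.2703) = -1.2468; [Pb²⁺] = 10^(-1.2468) ≈ 0.057 M.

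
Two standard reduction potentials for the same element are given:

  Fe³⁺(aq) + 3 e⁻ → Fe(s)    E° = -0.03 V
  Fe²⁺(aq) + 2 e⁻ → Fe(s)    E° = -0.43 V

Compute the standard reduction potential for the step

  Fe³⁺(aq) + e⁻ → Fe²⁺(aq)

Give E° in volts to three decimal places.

Sequential free energies add, so n₃E°₃ = n₁E°₁ + n₂E°₂.
With n₃ = 3, and the known step contributing 2×(-0.43) V, the unknown satisfies 1·E° = 3×(-0.03) − 2×(-0.43) = +0.770.
E° = +0.770 / 1 = +0.770 V.

+0.770 V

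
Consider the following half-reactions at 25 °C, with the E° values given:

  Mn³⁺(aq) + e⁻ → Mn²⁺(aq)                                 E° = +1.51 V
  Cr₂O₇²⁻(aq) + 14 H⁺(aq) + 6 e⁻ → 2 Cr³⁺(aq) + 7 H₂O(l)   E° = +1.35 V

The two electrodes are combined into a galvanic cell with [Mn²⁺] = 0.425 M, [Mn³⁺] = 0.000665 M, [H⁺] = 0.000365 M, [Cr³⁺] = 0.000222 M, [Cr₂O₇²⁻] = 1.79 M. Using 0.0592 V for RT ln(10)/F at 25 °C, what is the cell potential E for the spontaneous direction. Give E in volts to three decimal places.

+0.394 V

Mn³⁺/Mn²⁺ is the cathode (higher E°), Cr₂O₇²⁻/Cr³⁺ the anode: E°cell = +1.51 − (+1.35) = +0.16 V, n = 6.
Overall: 6 Mn³⁺(aq) + 2 Cr³⁺(aq) + 7 H₂O(l) → 6 Mn²⁺(aq) + Cr₂O₇²⁻(aq) + 14 H⁺(aq)
Q = [Mn²⁺]^6·[Cr₂O₇²⁻]·[H⁺]^14 / ([Mn³⁺]^6·[Cr³⁺]^2); log Q = -23.734.
E = E° − (0.0592/n) log Q = +0.16 − (0.0592/6)(-23.734) = +0.394 V.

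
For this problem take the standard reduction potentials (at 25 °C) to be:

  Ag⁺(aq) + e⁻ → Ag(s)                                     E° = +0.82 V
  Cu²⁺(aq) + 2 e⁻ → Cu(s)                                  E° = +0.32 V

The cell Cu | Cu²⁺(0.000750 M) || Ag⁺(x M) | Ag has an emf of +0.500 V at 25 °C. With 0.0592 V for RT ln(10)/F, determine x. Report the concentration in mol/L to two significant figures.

Ag⁺/Ag is the cathode, Cu²⁺/Cu the anode: E°cell = +0.50 V, n = 2.
Overall reaction: 2 Ag⁺(aq) + Cu(s) → 2 Ag(s) + Cu²⁺(aq); Q = [Cu²⁺]^1/[Ag⁺]^2.
From E = E° − (0.0592/n) log Q: log Q = (E° − E)·n/0.0592 = (+0.50 − (+0.500))·2/0.0592 = 0.0000.
So 2·log[Ag⁺] = 1·log(0.00075) − log Q = -3.1249 − (0.0000) = -3.1249; log[Ag⁺] = -3.1249 / 2 = -1.5624; [Ag⁺] = 10^(-1.5624) ≈ 0.027 M.

0.027 M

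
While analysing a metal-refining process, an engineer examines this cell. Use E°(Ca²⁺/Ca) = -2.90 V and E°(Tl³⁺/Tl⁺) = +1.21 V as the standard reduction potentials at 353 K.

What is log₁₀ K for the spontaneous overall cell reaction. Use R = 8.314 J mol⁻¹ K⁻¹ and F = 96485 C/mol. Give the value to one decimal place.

117.4

Cathode: Tl³⁺/Tl⁺; anode: Ca²⁺/Ca. E°cell = (+1.21) − (-2.90) = +4.11 V, with n = 2.
ΔG° = −nFE° = −RT ln K, so ln K = nFE°/(RT) = (2)(96485)(+4.11) / ((8.314)(353)) = 270.238.
log₁₀ K = 270.238 / ln 10 = 117.4.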